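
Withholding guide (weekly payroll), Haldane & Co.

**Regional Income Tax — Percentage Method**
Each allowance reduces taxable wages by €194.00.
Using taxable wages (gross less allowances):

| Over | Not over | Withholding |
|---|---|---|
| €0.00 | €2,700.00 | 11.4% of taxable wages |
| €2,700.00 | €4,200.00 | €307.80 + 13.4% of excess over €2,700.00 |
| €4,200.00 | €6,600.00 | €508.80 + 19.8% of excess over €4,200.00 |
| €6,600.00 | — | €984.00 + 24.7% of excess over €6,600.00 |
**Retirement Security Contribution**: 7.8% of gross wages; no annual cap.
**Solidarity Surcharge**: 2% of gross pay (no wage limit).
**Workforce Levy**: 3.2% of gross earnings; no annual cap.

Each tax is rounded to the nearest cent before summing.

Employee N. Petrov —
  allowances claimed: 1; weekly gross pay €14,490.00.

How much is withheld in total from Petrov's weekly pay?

Regional Income Tax: taxable = €14,490.00 − 1×€194.00 = €14,296.00
  €984.00 + 24.7% × (€14,296.00 − €6,600.00) = €984.00 + 24.7% × €7,696.00 = €2,884.91
Retirement Security Contribution: 7.8% × €14,490.00 = €1,130.22
Solidarity Surcharge: 2% × €14,490.00 = €289.80
Workforce Levy: 3.2% × €14,490.00 = €463.68
Total: €2,884.91 + €1,130.22 + €289.80 + €463.68 = €4,768.61

€4,768.61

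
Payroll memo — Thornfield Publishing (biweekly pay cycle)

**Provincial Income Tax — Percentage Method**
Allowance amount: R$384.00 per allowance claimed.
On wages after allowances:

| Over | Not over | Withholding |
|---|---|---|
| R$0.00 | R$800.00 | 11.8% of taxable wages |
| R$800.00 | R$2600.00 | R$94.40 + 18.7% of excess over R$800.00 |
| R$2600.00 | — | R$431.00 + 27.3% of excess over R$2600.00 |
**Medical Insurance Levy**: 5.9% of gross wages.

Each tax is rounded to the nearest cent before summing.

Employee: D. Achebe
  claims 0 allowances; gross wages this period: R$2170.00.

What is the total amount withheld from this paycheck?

Provincial Income Tax: taxable = R$2170.00
  R$94.40 + 18.7% × (R$2170.00 − R$800.00) = R$94.40 + 18.7% × R$1370.00 = R$350.59
Medical Insurance Levy: 5.9% × R$2170.00 = R$128.03
Total: R$350.59 + R$128.03 = R$478.62

R$478.62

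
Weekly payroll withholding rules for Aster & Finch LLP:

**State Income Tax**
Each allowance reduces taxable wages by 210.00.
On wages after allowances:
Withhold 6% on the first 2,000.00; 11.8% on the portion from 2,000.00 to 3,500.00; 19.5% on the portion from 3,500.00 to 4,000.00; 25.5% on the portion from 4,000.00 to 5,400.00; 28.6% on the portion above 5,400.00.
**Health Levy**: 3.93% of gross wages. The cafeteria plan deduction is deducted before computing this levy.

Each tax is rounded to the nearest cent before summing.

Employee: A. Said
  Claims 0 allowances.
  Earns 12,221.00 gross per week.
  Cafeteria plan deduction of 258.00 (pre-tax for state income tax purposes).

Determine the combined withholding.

State Income Tax: taxable = 12,221.00 − 258.00 = 11,963.00
  751.50 + 28.6% × (11,963.00 − 5,400.00) = 751.50 + 28.6% × 6,563.00 = 2,628.52
Health Levy: 3.93% × 11,963.00 = 470.15
Total: 2,628.52 + 470.15 = 3,098.67

3,098.67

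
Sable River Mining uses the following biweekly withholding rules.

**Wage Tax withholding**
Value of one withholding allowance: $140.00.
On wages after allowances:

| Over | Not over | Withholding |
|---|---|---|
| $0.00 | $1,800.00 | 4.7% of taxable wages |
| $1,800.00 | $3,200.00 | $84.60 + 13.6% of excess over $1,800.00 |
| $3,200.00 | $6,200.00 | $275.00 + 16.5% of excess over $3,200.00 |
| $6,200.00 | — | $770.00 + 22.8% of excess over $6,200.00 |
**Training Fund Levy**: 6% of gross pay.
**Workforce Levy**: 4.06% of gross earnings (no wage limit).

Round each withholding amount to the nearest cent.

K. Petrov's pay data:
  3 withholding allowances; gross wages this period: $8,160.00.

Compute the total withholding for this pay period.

$1,942.02

Wage Tax: taxable = $8,160.00 − 3×$140.00 = $7,740.00
  $770.00 + 22.8% × ($7,740.00 − $6,200.00) = $770.00 + 22.8% × $1,540.00 = $1,121.12
Training Fund Levy: 6% × $8,160.00 = $489.60
Workforce Levy: 4.06% × $8,160.00 = $331.30
Total: $1,121.12 + $489.60 + $331.30 = $1,942.02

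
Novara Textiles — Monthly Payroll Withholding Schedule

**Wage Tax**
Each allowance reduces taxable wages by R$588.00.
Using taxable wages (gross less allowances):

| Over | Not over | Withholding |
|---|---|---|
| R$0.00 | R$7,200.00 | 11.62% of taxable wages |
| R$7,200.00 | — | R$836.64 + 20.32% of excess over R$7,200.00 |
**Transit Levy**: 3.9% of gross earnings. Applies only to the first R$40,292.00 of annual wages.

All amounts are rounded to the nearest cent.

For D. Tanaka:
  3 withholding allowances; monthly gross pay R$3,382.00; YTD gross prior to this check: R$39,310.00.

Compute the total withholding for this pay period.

R$226.31

Wage Tax: taxable = R$3,382.00 − 3×R$588.00 = R$1,618.00
  11.62% × R$1,618.00 = R$188.01
Transit Levy: cap R$40,292.00 − YTD R$39,310.00 = R$982.00 subject; 3.9% × R$982.00 = R$38.30
Total: R$188.01 + R$38.30 = R$226.31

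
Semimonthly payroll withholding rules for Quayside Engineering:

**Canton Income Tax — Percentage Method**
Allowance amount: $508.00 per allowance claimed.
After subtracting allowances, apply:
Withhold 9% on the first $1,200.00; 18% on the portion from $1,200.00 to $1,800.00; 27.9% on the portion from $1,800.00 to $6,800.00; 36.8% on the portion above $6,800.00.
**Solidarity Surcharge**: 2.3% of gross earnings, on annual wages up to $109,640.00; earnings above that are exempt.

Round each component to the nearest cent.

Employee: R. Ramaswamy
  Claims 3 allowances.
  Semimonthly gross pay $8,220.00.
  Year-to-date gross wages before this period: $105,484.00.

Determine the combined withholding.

$1,677.57

Canton Income Tax: taxable = $8,220.00 − 3×$508.00 = $6,696.00
  $216.00 + 27.9% × ($6,696.00 − $1,800.00) = $216.00 + 27.9% × $4,896.00 = $1,581.98
Solidarity Surcharge: cap $109,640.00 − YTD $105,484.00 = $4,156.00 subject; 2.3% × $4,156.00 = $95.59
Total: $1,581.98 + $95.59 = $1,677.57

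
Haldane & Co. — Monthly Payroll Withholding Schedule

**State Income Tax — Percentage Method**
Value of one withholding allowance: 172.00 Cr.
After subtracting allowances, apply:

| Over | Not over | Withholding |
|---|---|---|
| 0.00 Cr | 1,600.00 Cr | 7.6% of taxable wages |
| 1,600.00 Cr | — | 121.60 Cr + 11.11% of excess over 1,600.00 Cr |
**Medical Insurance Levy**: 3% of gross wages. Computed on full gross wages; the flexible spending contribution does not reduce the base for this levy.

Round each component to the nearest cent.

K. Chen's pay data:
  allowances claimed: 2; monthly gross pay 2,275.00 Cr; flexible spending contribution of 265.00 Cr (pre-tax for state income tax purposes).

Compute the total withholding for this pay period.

197.18 Cr

State Income Tax: taxable = 2,275.00 Cr − 265.00 Cr − 2×172.00 Cr = 1,666.00 Cr
  121.60 Cr + 11.11% × (1,666.00 Cr − 1,600.00 Cr) = 121.60 Cr + 11.11% × 66.00 Cr = 128.93 Cr
Medical Insurance Levy: 3% × 2,275.00 Cr = 68.25 Cr
Total: 128.93 Cr + 68.25 Cr = 197.18 Cr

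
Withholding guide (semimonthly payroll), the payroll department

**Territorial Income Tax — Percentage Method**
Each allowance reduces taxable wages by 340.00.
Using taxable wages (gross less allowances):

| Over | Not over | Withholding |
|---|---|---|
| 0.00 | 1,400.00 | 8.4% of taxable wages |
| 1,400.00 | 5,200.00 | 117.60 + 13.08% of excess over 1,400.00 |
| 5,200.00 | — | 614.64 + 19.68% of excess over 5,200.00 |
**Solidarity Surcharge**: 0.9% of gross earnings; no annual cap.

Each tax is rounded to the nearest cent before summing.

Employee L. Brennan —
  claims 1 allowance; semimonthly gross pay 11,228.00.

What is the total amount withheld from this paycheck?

1,835.09

Territorial Income Tax: taxable = 11,228.00 − 1×340.00 = 10,888.00
  614.64 + 19.68% × (10,888.00 − 5,200.00) = 614.64 + 19.68% × 5,688.00 = 1,734.04
Solidarity Surcharge: 0.9% × 11,228.00 = 101.05
Total: 1,734.04 + 101.05 = 1,835.09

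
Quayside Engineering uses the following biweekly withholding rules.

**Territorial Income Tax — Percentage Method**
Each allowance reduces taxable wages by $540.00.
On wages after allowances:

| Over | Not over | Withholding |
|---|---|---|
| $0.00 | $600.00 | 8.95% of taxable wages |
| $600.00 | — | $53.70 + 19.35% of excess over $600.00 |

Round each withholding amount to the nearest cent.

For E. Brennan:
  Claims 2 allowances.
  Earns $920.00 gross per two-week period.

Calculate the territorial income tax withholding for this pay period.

Territorial Income Tax: taxable = $920.00 − 2×$540.00 = $-160.00
  Taxable ≤ 0 → $0.00

$0.00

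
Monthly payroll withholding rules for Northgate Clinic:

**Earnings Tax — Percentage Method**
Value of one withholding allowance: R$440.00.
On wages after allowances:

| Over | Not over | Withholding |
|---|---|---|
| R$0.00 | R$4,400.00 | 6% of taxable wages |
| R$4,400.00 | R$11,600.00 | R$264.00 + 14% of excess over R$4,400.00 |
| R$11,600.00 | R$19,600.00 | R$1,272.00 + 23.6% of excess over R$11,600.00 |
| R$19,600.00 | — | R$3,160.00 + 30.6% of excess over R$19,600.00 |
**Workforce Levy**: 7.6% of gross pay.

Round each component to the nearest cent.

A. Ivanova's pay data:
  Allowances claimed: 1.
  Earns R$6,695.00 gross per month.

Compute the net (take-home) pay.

Earnings Tax: taxable = R$6,695.00 − 1×R$440.00 = R$6,255.00
  R$264.00 + 14% × (R$6,255.00 − R$4,400.00) = R$264.00 + 14% × R$1,855.00 = R$523.70
Workforce Levy: 7.6% × R$6,695.00 = R$508.82
Total withheld: R$523.70 + R$508.82 = R$1,032.52
Net pay: R$6,695.00 − R$1,032.52 = R$5,662.48

R$5,662.48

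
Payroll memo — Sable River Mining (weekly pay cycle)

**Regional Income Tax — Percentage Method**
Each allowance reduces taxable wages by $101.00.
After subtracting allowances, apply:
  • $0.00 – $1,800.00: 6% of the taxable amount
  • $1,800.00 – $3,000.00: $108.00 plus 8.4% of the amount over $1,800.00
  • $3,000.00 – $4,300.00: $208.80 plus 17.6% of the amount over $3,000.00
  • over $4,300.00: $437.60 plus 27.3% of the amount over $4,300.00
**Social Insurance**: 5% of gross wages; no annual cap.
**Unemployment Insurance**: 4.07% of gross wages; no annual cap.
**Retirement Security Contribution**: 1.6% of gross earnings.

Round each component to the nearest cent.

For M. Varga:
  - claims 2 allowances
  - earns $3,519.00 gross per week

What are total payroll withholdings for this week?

Regional Income Tax: taxable = $3,519.00 − 2×$101.00 = $3,317.00
  $208.80 + 17.6% × ($3,317.00 − $3,000.00) = $208.80 + 17.6% × $317.00 = $264.59
Social Insurance: 5% × $3,519.00 = $175.95
Unemployment Insurance: 4.07% × $3,519.00 = $143.22
Retirement Security Contribution: 1.6% × $3,519.00 = $56.30
Total: $264.59 + $175.95 + $143.22 + $56.30 = $640.06

$640.06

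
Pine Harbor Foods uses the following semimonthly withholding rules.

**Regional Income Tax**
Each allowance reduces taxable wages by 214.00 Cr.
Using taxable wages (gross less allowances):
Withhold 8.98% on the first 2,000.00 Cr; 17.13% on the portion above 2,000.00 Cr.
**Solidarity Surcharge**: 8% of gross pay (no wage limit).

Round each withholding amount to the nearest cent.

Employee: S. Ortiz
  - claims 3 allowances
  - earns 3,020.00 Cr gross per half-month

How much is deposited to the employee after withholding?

2,534.05 Cr

Regional Income Tax: taxable = 3,020.00 Cr − 3×214.00 Cr = 2,378.00 Cr
  179.60 Cr + 17.13% × (2,378.00 Cr − 2,000.00 Cr) = 179.60 Cr + 17.13% × 378.00 Cr = 244.35 Cr
Solidarity Surcharge: 8% × 3,020.00 Cr = 241.60 Cr
Total withheld: 244.35 Cr + 241.60 Cr = 485.95 Cr
Net pay: 3,020.00 Cr − 485.95 Cr = 2,534.05 Cr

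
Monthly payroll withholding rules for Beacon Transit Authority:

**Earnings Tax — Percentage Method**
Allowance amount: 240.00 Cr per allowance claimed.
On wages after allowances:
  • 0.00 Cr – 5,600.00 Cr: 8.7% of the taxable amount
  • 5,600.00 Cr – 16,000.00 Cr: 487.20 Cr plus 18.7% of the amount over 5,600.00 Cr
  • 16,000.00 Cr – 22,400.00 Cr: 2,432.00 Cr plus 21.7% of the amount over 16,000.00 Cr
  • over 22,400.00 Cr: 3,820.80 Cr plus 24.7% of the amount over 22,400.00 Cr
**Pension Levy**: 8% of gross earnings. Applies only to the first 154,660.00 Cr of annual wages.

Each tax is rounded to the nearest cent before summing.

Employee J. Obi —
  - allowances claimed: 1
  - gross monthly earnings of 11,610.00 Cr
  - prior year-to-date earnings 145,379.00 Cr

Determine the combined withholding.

Earnings Tax: taxable = 11,610.00 Cr − 1×240.00 Cr = 11,370.00 Cr
  487.20 Cr + 18.7% × (11,370.00 Cr − 5,600.00 Cr) = 487.20 Cr + 18.7% × 5,770.00 Cr = 1,566.19 Cr
Pension Levy: cap 154,660.00 Cr − YTD 145,379.00 Cr = 9,281.00 Cr subject; 8% × 9,281.00 Cr = 742.48 Cr
Total: 1,566.19 Cr + 742.48 Cr = 2,308.67 Cr

2,308.67 Cr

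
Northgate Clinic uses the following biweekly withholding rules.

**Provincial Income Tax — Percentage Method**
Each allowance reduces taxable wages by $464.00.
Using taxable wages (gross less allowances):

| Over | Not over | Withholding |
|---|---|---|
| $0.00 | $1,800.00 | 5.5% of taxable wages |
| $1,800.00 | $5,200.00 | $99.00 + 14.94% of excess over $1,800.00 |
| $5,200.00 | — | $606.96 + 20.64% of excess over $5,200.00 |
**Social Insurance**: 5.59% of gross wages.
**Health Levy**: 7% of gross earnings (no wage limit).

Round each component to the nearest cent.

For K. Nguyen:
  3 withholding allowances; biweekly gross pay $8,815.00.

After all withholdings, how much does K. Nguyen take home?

Provincial Income Tax: taxable = $8,815.00 − 3×$464.00 = $7,423.00
  $606.96 + 20.64% × ($7,423.00 − $5,200.00) = $606.96 + 20.64% × $2,223.00 = $1,065.79
Social Insurance: 5.59% × $8,815.00 = $492.76
Health Levy: 7% × $8,815.00 = $617.05
Total withheld: $1,065.79 + $492.76 + $617.05 = $2,175.60
Net pay: $8,815.00 − $2,175.60 = $6,639.40

$6,639.40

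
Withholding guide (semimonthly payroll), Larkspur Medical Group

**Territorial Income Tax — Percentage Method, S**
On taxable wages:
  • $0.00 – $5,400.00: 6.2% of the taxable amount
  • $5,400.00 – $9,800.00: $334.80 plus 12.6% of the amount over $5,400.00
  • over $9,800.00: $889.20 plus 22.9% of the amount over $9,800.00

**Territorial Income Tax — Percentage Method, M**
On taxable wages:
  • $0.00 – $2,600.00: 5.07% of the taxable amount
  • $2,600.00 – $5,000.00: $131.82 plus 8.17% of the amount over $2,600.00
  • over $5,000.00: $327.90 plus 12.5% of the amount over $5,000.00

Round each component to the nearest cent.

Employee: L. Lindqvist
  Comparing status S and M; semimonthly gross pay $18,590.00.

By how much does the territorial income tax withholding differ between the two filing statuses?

Territorial Income Tax (S): taxable = $18,590.00
  $889.20 + 22.9% × ($18,590.00 − $9,800.00) = $889.20 + 22.9% × $8,790.00 = $2,902.11
Territorial Income Tax (M): taxable = $18,590.00
  $327.90 + 12.5% × ($18,590.00 − $5,000.00) = $327.90 + 12.5% × $13,590.00 = $2,026.65
Difference: |$2,902.11 − $2,026.65| = $875.46 (higher under S)

$875.46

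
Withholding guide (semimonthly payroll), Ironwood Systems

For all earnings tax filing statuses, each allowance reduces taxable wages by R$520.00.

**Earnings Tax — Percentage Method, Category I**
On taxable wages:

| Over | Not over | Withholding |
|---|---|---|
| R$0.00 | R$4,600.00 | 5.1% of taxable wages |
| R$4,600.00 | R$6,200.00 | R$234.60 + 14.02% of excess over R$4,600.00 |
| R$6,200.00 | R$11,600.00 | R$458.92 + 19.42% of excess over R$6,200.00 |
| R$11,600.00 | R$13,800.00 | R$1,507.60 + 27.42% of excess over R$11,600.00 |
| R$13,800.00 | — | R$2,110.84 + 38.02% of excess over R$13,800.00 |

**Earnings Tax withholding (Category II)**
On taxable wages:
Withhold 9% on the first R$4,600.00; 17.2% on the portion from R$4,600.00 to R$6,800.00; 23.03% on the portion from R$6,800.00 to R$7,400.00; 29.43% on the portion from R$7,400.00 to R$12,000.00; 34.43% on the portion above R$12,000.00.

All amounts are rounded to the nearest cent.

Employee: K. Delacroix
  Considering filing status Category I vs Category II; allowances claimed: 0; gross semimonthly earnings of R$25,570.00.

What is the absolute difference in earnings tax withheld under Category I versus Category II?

R$370.72

Earnings Tax (Category I): taxable = R$25,570.00
  R$2,110.84 + 38.02% × (R$25,570.00 − R$13,800.00) = R$2,110.84 + 38.02% × R$11,770.00 = R$6,585.79
Earnings Tax (Category II): taxable = R$25,570.00
  R$2,284.36 + 34.43% × (R$25,570.00 − R$12,000.00) = R$2,284.36 + 34.43% × R$13,570.00 = R$6,956.51
Difference: |R$6,585.79 − R$6,956.51| = R$370.72 (higher under Category II)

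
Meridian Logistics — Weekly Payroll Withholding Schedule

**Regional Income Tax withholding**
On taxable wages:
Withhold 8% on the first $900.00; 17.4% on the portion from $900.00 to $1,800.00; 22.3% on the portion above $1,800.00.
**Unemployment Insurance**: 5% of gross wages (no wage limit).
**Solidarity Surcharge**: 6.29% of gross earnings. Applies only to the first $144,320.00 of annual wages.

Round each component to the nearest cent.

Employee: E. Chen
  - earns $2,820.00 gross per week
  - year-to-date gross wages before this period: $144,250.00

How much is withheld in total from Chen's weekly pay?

$601.46

Regional Income Tax: taxable = $2,820.00
  $228.60 + 22.3% × ($2,820.00 − $1,800.00) = $228.60 + 22.3% × $1,020.00 = $456.06
Unemployment Insurance: 5% × $2,820.00 = $141.00
Solidarity Surcharge: cap $144,320.00 − YTD $144,250.00 = $70.00 subject; 6.29% × $70.00 = $4.40
Total: $456.06 + $141.00 + $4.40 = $601.46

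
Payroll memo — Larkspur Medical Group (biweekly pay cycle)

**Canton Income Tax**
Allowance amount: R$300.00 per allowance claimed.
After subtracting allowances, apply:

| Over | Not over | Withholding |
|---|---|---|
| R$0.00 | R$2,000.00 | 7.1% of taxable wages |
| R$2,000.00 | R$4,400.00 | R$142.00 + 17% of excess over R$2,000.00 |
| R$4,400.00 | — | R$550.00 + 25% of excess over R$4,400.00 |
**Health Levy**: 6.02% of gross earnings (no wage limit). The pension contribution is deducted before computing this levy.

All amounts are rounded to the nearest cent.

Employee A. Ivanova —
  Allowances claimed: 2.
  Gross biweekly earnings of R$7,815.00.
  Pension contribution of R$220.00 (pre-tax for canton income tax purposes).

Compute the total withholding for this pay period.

R$1,655.97

Canton Income Tax: taxable = R$7,815.00 − R$220.00 − 2×R$300.00 = R$6,995.00
  R$550.00 + 25% × (R$6,995.00 − R$4,400.00) = R$550.00 + 25% × R$2,595.00 = R$1,198.75
Health Levy: 6.02% × R$7,595.00 = R$457.22
Total: R$1,198.75 + R$457.22 = R$1,655.97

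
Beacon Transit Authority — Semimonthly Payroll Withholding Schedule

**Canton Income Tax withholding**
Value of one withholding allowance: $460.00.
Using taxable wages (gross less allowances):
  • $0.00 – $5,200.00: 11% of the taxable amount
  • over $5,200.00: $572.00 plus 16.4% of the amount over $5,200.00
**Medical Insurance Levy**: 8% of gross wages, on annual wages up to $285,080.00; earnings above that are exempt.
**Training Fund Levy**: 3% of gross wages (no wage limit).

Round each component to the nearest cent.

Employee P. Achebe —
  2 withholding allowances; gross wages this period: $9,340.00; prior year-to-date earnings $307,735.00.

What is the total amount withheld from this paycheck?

Canton Income Tax: taxable = $9,340.00 − 2×$460.00 = $8,420.00
  $572.00 + 16.4% × ($8,420.00 − $5,200.00) = $572.00 + 16.4% × $3,220.00 = $1,100.08
Medical Insurance Levy: YTD $307,735.00 ≥ cap $285,080.00 → $0.00
Training Fund Levy: 3% × $9,340.00 = $280.20
Total: $1,100.08 + $0.00 + $280.20 = $1,380.28

$1,380.28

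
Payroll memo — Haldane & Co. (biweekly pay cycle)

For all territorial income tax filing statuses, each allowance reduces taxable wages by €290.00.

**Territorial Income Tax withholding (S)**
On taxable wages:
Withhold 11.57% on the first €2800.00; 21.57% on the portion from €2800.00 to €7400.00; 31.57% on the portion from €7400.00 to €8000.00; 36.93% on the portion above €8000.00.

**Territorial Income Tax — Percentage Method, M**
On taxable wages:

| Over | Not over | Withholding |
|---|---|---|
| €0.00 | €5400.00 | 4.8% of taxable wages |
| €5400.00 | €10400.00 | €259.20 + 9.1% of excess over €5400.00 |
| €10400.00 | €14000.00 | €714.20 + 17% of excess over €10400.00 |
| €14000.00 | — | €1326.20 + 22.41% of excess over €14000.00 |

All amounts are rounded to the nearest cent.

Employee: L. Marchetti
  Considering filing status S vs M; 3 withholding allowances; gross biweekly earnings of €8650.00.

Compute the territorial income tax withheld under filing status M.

€475.78

Territorial Income Tax (M): taxable = €8650.00 − 3×€290.00 = €7780.00
  €259.20 + 9.1% × (€7780.00 − €5400.00) = €259.20 + 9.1% × €2380.00 = €475.78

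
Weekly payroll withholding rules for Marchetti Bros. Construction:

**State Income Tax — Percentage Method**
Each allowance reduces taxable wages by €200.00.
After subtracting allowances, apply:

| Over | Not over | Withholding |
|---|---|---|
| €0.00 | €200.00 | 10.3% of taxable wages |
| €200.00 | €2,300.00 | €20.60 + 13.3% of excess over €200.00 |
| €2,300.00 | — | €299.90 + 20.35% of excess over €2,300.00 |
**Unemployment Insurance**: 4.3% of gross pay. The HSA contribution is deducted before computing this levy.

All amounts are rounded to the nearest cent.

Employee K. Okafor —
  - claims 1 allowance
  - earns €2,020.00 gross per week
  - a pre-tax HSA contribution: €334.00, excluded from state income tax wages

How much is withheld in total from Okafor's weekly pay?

€264.14

State Income Tax: taxable = €2,020.00 − €334.00 − 1×€200.00 = €1,486.00
  €20.60 + 13.3% × (€1,486.00 − €200.00) = €20.60 + 13.3% × €1,286.00 = €191.64
Unemployment Insurance: 4.3% × €1,686.00 = €72.50
Total: €191.64 + €72.50 = €264.14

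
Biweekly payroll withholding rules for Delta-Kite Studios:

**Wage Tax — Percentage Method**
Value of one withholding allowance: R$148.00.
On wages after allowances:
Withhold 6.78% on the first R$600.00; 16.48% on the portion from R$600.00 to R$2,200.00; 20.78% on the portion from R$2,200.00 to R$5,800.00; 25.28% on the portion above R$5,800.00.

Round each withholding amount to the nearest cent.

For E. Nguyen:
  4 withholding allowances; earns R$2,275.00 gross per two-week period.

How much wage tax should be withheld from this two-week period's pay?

R$219.16

Wage Tax: taxable = R$2,275.00 − 4×R$148.00 = R$1,683.00
  R$40.68 + 16.48% × (R$1,683.00 − R$600.00) = R$40.68 + 16.48% × R$1,083.00 = R$219.16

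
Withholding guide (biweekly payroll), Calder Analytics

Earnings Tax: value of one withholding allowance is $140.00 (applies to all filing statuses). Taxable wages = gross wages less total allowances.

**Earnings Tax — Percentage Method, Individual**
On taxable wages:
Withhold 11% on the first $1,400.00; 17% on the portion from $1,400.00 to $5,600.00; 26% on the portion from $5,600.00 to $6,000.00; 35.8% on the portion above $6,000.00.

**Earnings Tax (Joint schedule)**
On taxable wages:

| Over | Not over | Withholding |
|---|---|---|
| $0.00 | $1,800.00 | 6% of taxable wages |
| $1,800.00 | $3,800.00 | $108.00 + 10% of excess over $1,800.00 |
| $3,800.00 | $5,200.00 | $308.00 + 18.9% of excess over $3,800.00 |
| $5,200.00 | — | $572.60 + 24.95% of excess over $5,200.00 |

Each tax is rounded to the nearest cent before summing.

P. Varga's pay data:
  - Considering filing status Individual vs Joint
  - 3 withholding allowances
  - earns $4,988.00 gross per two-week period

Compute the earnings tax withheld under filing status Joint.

Earnings Tax (Joint): taxable = $4,988.00 − 3×$140.00 = $4,568.00
  $308.00 + 18.9% × ($4,568.00 − $3,800.00) = $308.00 + 18.9% × $768.00 = $453.15

$453.15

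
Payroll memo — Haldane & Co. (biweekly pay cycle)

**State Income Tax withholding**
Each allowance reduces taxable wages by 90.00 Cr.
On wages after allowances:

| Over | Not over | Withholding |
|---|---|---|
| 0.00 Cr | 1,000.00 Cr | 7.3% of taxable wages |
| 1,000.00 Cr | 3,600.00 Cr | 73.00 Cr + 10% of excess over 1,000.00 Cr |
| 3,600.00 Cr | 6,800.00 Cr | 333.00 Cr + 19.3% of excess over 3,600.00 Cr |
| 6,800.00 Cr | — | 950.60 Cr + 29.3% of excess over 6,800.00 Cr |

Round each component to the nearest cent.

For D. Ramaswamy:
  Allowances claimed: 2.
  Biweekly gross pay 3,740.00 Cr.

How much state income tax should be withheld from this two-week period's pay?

State Income Tax: taxable = 3,740.00 Cr − 2×90.00 Cr = 3,560.00 Cr
  73.00 Cr + 10% × (3,560.00 Cr − 1,000.00 Cr) = 73.00 Cr + 10% × 2,560.00 Cr = 329.00 Cr

329.00 Cr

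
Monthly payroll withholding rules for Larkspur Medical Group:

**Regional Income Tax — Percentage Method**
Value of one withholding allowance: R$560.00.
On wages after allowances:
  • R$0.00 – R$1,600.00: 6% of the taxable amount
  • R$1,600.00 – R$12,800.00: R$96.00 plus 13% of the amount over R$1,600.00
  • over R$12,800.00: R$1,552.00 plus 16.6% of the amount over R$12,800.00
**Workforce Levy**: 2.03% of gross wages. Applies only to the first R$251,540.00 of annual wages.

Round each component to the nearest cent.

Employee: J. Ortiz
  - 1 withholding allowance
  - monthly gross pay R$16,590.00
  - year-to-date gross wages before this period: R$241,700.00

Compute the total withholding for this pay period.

Regional Income Tax: taxable = R$16,590.00 − 1×R$560.00 = R$16,030.00
  R$1,552.00 + 16.6% × (R$16,030.00 − R$12,800.00) = R$1,552.00 + 16.6% × R$3,230.00 = R$2,088.18
Workforce Levy: cap R$251,540.00 − YTD R$241,700.00 = R$9,840.00 subject; 2.03% × R$9,840.00 = R$199.75
Total: R$2,088.18 + R$199.75 = R$2,287.93

R$2,287.93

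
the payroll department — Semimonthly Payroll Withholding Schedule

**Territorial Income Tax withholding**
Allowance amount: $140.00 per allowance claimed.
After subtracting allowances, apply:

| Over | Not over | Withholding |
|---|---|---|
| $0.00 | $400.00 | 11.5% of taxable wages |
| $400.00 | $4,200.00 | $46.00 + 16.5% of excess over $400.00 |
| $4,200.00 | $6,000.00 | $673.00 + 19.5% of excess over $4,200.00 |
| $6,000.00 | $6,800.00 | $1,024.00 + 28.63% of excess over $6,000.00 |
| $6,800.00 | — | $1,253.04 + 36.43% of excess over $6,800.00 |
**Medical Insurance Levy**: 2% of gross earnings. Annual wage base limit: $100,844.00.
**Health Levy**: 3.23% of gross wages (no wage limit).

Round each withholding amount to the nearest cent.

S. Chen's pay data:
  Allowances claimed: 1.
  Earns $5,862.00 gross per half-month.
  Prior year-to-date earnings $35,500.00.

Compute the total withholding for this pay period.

$1,276.37

Territorial Income Tax: taxable = $5,862.00 − 1×$140.00 = $5,722.00
  $673.00 + 19.5% × ($5,722.00 − $4,200.00) = $673.00 + 19.5% × $1,522.00 = $969.79
Medical Insurance Levy: 2% × $5,862.00 = $117.24
Health Levy: 3.23% × $5,862.00 = $189.34
Total: $969.79 + $117.24 + $189.34 = $1,276.37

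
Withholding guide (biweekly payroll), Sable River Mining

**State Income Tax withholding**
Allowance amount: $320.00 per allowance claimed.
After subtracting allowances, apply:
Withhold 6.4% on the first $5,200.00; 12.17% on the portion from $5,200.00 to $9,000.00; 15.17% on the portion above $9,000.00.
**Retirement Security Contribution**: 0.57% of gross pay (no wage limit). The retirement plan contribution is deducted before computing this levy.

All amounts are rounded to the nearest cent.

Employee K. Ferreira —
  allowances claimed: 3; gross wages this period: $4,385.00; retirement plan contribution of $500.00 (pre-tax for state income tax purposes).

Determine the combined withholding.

State Income Tax: taxable = $4,385.00 − $500.00 − 3×$320.00 = $2,925.00
  6.4% × $2,925.00 = $187.20
Retirement Security Contribution: 0.57% × $3,885.00 = $22.14
Total: $187.20 + $22.14 = $209.34

$209.34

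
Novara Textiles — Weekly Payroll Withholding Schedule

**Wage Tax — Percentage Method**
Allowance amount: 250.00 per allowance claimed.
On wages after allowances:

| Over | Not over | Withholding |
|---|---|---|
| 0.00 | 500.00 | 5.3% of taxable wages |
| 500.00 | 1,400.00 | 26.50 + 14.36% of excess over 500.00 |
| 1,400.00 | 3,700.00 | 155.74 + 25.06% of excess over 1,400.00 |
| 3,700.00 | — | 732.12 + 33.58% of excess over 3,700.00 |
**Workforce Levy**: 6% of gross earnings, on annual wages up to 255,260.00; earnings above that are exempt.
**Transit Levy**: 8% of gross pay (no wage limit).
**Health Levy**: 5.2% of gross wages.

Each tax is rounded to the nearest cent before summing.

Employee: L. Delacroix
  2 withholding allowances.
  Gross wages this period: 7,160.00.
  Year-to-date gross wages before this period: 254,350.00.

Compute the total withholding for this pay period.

2,725.81

Wage Tax: taxable = 7,160.00 − 2×250.00 = 6,660.00
  732.12 + 33.58% × (6,660.00 − 3,700.00) = 732.12 + 33.58% × 2,960.00 = 1,726.09
Workforce Levy: cap 255,260.00 − YTD 254,350.00 = 910.00 subject; 6% × 910.00 = 54.60
Transit Levy: 8% × 7,160.00 = 572.80
Health Levy: 5.2% × 7,160.00 = 372.32
Total: 1,726.09 + 54.60 + 572.80 + 372.32 = 2,725.81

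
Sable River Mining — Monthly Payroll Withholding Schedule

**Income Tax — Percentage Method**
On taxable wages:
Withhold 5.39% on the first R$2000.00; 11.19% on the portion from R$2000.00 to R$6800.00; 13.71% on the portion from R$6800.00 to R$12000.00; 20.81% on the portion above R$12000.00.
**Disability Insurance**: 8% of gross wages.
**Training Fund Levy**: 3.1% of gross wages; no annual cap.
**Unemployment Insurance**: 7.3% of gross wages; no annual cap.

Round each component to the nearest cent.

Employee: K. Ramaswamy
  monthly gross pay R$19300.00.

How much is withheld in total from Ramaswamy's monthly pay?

R$6428.17

Income Tax: taxable = R$19300.00
  R$1357.84 + 20.81% × (R$19300.00 − R$12000.00) = R$1357.84 + 20.81% × R$7300.00 = R$2876.97
Disability Insurance: 8% × R$19300.00 = R$1544.00
Training Fund Levy: 3.1% × R$19300.00 = R$598.30
Unemployment Insurance: 7.3% × R$19300.00 = R$1408.90
Total: R$2876.97 + R$1544.00 + R$598.30 + R$1408.90 = R$6428.17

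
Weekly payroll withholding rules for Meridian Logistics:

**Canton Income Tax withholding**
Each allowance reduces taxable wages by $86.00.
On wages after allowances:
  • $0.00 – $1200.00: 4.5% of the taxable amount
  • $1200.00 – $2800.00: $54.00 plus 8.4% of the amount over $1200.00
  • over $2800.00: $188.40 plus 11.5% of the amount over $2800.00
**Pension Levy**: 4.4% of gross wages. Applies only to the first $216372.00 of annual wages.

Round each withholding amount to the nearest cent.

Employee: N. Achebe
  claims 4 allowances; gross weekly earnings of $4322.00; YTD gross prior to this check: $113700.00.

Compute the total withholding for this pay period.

Canton Income Tax: taxable = $4322.00 − 4×$86.00 = $3978.00
  $188.40 + 11.5% × ($3978.00 − $2800.00) = $188.40 + 11.5% × $1178.00 = $323.87
Pension Levy: 4.4% × $4322.00 = $190.17
Total: $323.87 + $190.17 = $514.04

$514.04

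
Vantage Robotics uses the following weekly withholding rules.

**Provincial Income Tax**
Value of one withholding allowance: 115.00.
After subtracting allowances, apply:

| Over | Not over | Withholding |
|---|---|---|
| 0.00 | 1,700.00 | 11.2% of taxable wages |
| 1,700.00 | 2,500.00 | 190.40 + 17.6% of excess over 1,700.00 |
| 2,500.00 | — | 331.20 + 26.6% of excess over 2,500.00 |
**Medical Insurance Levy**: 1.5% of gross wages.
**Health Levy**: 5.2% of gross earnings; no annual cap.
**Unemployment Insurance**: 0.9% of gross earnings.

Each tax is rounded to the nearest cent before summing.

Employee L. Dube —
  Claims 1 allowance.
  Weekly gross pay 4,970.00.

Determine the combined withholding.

1,335.35

Provincial Income Tax: taxable = 4,970.00 − 1×115.00 = 4,855.00
  331.20 + 26.6% × (4,855.00 − 2,500.00) = 331.20 + 26.6% × 2,355.00 = 957.63
Medical Insurance Levy: 1.5% × 4,970.00 = 74.55
Health Levy: 5.2% × 4,970.00 = 258.44
Unemployment Insurance: 0.9% × 4,970.00 = 44.73
Total: 957.63 + 74.55 + 258.44 + 44.73 = 1,335.35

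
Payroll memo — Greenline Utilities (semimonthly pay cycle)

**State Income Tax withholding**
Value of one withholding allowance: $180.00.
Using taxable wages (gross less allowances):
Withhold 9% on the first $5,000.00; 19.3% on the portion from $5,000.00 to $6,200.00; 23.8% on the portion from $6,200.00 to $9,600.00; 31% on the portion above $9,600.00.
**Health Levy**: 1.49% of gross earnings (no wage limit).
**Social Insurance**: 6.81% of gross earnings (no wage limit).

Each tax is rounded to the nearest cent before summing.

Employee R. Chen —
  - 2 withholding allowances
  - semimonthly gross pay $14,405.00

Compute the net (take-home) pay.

State Income Tax: taxable = $14,405.00 − 2×$180.00 = $14,045.00
  $1,490.80 + 31% × ($14,045.00 − $9,600.00) = $1,490.80 + 31% × $4,445.00 = $2,868.75
Health Levy: 1.49% × $14,405.00 = $214.63
Social Insurance: 6.81% × $14,405.00 = $980.98
Total withheld: $2,868.75 + $214.63 + $980.98 = $4,064.36
Net pay: $14,405.00 − $4,064.36 = $10,340.64

$10,340.64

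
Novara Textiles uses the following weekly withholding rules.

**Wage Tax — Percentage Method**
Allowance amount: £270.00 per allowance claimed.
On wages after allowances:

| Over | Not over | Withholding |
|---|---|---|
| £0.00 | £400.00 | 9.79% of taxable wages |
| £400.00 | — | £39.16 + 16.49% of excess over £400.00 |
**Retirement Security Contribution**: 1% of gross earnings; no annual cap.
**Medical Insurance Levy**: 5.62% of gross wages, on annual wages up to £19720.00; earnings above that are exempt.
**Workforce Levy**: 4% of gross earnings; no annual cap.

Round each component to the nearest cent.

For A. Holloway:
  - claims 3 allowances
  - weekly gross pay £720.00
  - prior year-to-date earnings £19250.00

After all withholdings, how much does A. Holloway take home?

£657.59

Wage Tax: taxable = £720.00 − 3×£270.00 = £-90.00
  Taxable ≤ 0 → £0.00
Retirement Security Contribution: 1% × £720.00 = £7.20
Medical Insurance Levy: cap £19720.00 − YTD £19250.00 = £470.00 subject; 5.62% × £470.00 = £26.41
Workforce Levy: 4% × £720.00 = £28.80
Total withheld: £0.00 + £7.20 + £26.41 + £28.80 = £62.41
Net pay: £720.00 − £62.41 = £657.59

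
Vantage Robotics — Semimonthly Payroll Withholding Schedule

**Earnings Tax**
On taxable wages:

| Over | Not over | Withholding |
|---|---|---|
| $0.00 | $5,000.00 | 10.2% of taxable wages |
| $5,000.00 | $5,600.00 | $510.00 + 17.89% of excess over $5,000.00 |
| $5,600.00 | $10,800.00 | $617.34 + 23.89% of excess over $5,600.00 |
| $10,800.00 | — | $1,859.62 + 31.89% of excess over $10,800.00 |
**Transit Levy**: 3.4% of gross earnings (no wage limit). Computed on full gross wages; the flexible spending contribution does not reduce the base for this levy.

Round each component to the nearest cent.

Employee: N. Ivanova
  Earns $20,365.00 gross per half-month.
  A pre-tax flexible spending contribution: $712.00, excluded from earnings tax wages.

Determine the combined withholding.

$5,375.25

Earnings Tax: taxable = $20,365.00 − $712.00 = $19,653.00
  $1,859.62 + 31.89% × ($19,653.00 − $10,800.00) = $1,859.62 + 31.89% × $8,853.00 = $4,682.84
Transit Levy: 3.4% × $20,365.00 = $692.41
Total: $4,682.84 + $692.41 = $5,375.25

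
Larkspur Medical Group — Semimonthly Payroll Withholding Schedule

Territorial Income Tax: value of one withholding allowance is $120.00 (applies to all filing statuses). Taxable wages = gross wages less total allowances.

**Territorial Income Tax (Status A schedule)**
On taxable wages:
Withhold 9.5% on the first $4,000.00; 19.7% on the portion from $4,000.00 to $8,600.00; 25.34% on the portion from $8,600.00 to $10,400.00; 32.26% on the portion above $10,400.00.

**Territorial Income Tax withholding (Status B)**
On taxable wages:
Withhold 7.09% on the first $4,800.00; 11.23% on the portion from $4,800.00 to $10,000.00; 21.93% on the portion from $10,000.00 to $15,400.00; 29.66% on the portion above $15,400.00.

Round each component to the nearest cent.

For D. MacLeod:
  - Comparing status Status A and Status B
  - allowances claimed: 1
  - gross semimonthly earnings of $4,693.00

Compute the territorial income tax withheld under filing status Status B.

$324.23

Territorial Income Tax (Status B): taxable = $4,693.00 − 1×$120.00 = $4,573.00
  7.09% × $4,573.00 = $324.23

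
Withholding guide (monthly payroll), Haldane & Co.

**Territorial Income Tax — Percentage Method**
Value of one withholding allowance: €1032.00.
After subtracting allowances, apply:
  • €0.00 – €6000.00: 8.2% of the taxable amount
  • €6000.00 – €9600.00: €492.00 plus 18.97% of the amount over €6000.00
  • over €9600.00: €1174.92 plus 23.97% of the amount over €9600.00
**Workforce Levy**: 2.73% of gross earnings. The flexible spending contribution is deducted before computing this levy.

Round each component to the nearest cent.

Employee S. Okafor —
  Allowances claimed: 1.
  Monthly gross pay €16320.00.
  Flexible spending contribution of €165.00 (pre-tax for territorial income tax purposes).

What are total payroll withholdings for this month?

Territorial Income Tax: taxable = €16320.00 − €165.00 − 1×€1032.00 = €15123.00
  €1174.92 + 23.97% × (€15123.00 − €9600.00) = €1174.92 + 23.97% × €5523.00 = €2498.78
Workforce Levy: 2.73% × €16155.00 = €441.03
Total: €2498.78 + €441.03 = €2939.81

€2939.81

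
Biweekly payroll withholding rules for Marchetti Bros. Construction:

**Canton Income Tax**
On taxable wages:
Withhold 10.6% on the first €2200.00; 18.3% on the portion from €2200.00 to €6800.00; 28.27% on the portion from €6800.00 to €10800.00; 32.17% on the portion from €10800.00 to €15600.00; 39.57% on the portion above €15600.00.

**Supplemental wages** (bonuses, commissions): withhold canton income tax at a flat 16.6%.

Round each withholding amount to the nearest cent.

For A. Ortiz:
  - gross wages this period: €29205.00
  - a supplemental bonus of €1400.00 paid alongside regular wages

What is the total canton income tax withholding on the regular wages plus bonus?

Canton Income Tax: taxable = €29205.00
  €3749.96 + 39.57% × (€29205.00 − €15600.00) = €3749.96 + 39.57% × €13605.00 = €9133.46
Supplemental (16.6% flat on bonus): 16.6% × €1400.00 = €232.40
Total canton income tax: €9133.46 + €232.40 = €9365.86

€9365.86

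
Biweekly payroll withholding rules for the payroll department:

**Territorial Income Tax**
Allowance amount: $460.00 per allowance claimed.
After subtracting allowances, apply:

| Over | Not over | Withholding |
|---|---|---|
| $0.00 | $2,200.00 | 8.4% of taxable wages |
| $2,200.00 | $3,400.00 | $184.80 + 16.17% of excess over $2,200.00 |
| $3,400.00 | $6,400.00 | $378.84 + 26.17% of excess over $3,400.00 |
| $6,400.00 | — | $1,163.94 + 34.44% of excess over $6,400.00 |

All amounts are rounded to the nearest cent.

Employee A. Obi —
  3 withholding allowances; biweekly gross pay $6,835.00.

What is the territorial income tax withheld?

Territorial Income Tax: taxable = $6,835.00 − 3×$460.00 = $5,455.00
  $378.84 + 26.17% × ($5,455.00 − $3,400.00) = $378.84 + 26.17% × $2,055.00 = $916.63

$916.63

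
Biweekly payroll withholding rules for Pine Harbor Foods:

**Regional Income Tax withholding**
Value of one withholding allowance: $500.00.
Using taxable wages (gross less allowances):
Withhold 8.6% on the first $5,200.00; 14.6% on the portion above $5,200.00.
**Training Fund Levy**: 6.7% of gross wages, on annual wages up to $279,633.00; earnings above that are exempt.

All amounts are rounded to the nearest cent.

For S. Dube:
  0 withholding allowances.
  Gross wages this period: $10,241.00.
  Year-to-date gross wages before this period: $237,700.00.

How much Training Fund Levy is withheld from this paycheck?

$686.15

Training Fund Levy: 6.7% × $10,241.00 = $686.15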